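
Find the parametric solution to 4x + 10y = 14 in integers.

Step 1: Compute gcd(4, 10) = 2.
Since 2 divides 14, solutions exist.

Step 2: Find a particular solution using extended Euclidean algorithm.
We get x₀ = -14, y₀ = 7.
Check: 4*-14 + 10*7 = 14 = 14 ✓

Step 3: Write the general solution.
x = -14 + (10/2)t = -14 + 5t
y = 7 - (4/2)t = 7 - 2t
for any integer t.

x = -14 + 5t, y = 7 - 2t for integer t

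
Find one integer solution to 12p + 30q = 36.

Step 1: Check solvability.
gcd(12, 30) = 6
Since 6 divides 36, solutions exist.

Step 2: Apply extended Euclidean algorithm to find gcd.
We find integers such that 12*x0 + 30*y0 = 6

Step 3: Scale the particular solution.
Multiply by 36/6 = 6:
p = -12, q = 6

Step 4: Verify.
12*(-12) + 30*(6) = 36 = 36 ✓

p = -12, q = 6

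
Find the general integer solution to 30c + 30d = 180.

Step 1: Compute gcd(30, 30) = 30.
Since 30 divides 180, solutions exist.

Step 2: Find a particular solution using extended Euclidean algorithm.
We get c₀ = 0, d₀ = 6.
Check: 30*0 + 30*6 = 180 = 180 ✓

Step 3: Write the general solution.
c = 0 + (30/30)t = 0 + 1t
d = 6 - (30/30)t = 6 - 1t
for any integer t.

c = 0 + 1t, d = 6 - 1t for integer t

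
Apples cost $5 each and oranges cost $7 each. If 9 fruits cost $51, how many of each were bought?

Let a = apples, o = oranges.
a + o = 9
5a + 7o = 51
Substitute o = 9 - a:
5a + 7(9 - a) = 51
(5 - 7)a = 51 - 63
-2a = -12
a = 6, o = 9 - 6 = 3

Apples: 6, Oranges: 3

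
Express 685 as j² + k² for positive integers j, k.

We need to find integers j, k > 0 such that j² + k² = 685.
Trying j = 3: k² = 685 - 3² = 685 - 9 = 676
k = 26
Check: 3² + 26² = 9 + 676 = 685 ✓

685 = 3² + 26²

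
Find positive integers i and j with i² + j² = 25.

We need to find integers i, j > 0 such that i² + j² = 25.
Trying i = 3: j² = 25 - 3² = 25 - 9 = 16
j = 4
Check: 3² + 4² = 9 + 16 = 25 ✓

25 = 3² + 4²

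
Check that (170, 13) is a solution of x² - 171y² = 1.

Compute x² = 170² = 28900
Compute 171y² = 171·13² = 171·169 = 28899
x² - 171y² = 28900 - 28899 = 1
Since this equals 1, (170, 13) is a solution.

Yes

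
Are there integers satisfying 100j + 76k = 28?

Step 1: Compute gcd(100, 76).
gcd(100, 76) = 4

Step 2: Check divisibility.
Does 4 divide 28? 28 = 4 x 7, so yes.

By the theorem on linear Diophantine equations, 100j + 76k = 28 has integer solutions if and only if gcd(100, 76) divides 28. Since 4 | 28, solutions exist.

Yes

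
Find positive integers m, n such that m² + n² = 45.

Search for m with 45 - m² a perfect square.
m = 3: 45 - 3² = 45 - 9 = 36 = 6² ✓
So m = 3, n = 6.

m = 3, n = 6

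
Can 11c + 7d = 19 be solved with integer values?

Step 1: Compute gcd(11, 7).
gcd(11, 7) = 1

Step 2: Check divisibility.
Does 1 divide 19? 19 = 1 x 19, so yes.

By the theorem on linear Diophantine equations, 11c + 7d = 19 has integer solutions if and only if gcd(11, 7) divides 19. Since 1 | 19, solutions exist.

Yes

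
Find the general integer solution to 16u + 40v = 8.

Step 1: Compute gcd(16, 40) = 8.
Since 8 divides 8, solutions exist.

Step 2: Find a particular solution using extended Euclidean algorithm.
We get u₀ = -2, v₀ = 1.
Check: 16*-2 + 40*1 = 8 = 8 ✓

Step 3: Write the general solution.
u = -2 + (40/8)t = -2 + 5t
v = 1 - (16/8)t = 1 - 2t
for any integer t.

u = -2 + 5t, v = 1 - 2t for integer t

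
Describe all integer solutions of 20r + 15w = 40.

Step 1: Compute gcd(20, 15) = 5.
Since 5 divides 40, solutions exist.

Step 2: Find a particular solution using extended Euclidean algorithm.
We get r₀ = 8, w₀ = -8.
Check: 20*8 + 15*-8 = 40 = 40 ✓

Step 3: Write the general solution.
r = 8 + (15/5)t = 8 + 3t
w = -8 - (20/5)t = -8 - 4t
for any integer t.

r = 8 + 3t, w = -8 - 4t for integer t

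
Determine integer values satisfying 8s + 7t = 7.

Step 1: Check solvability.
gcd(8, 7) = 1
Since 1 divides 7, solutions exist.

Step 2: Apply extended Euclidean algorithm to find gcd.
We find integers such that 8*x0 + 7*y0 = 1

Step 3: Scale the particular solution.
Multiply by 7/1 = 7:
s = 7, t = -7

Step 4: Verify.
8*(7) + 7*(-7) = 7 = 7 ✓

s = 7, t = -7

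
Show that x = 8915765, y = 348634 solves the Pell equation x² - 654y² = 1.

Compute x² = 8915765² = 79490865535225
Compute 654y² = 654·348634² = 654·121545665956 = 79490865535224
x² - 654y² = 79490865535225 - 79490865535224 = 1
Since this equals 1, (8915765, 348634) is a solution.

Yes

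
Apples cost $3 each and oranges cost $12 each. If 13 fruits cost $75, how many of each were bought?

Let a = apples, o = oranges.
a + o = 13
3a + 12o = 75
Substitute o = 13 - a:
3a + 12(13 - a) = 75
(3 - 12)a = 75 - 156
-9a = -81
a = 9, o = 13 - 9 = 4

Apples: 9, Oranges: 4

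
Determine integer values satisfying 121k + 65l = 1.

Step 1: Check solvability.
gcd(121, 65) = 1
Since 1 divides 1, solutions exist.

Step 2: Apply extended Euclidean algorithm to find gcd.
We find integers such that 121*x0 + 65*y0 = 1

Step 3: Scale the particular solution.
Multiply by 1/1 = 1:
k = -29, l = 54

Step 4: Verify.
121*(-29) + 65*(54) = 1 = 1 ✓

k = -29, l = 54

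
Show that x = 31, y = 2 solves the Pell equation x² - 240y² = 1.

Compute x² = 31² = 961
Compute 240y² = 240·2² = 240·4 = 960
x² - 240y² = 961 - 960 = 1
Since this equals 1, (31, 2) is a solution.

Yes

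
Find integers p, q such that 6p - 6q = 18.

Step 1: Check solvability.
gcd(6, 6) = 6
Since 6 divides 18, solutions exist.

Step 2: Apply extended Euclidean algorithm to find gcd.
We find integers such that 6*x0 + 6*y0 = 6

Step 3: Scale the particular solution.
Multiply by 18/6 = 3:
p = 0, q = -3

Step 4: Verify.
6*(0) - 6*(-3) = 18 = 18 ✓

p = 0, q = -3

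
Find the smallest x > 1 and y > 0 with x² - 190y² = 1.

We seek the smallest positive integers (x, y) with x² - 190y² = 1, i.e., x² = 190y² + 1.
Try successive y values:
y = 1: x² = 190·1² + 1 = 191, not a perfect square
y = 2: x² = 190·2² + 1 = 761, not a perfect square
y = 3: x² = 190·3² + 1 = 1711, not a perfect square
... continuing the search (or via continued fractions) ...
y = 3774: x² = 190·3774² + 1 = 2706184441, x = 52021 ✓

Verify: 52021² - 190·3774² = 2706184441 - 2706184440 = 1 ✓

x = 52021, y = 3774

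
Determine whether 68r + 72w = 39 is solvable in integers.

Step 1: Compute gcd(68, 72).
gcd(68, 72) = 4

Step 2: Check divisibility.
Does 4 divide 39? 39 = 4 x 9 + 3, so no.

By the theorem on linear Diophantine equations, 68r + 72w = 39 has integer solutions if and only if gcd(68, 72) divides 39. Since 4 does not divide 39, no solutions exist.

No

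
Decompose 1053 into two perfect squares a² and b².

We need to find integers a, b > 0 such that a² + b² = 1053.
Trying a = 18: b² = 1053 - 18² = 1053 - 324 = 729
b = 27
Check: 18² + 27² = 324 + 729 = 1053 ✓

1053 = 18² + 27²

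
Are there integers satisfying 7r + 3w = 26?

Step 1: Compute gcd(7, 3).
gcd(7, 3) = 1

Step 2: Check divisibility.
Does 1 divide 26? 26 = 1 x 26, so yes.

By the theorem on linear Diophantine equations, 7r + 3w = 26 has integer solutions if and only if gcd(7, 3) divides 26. Since 1 | 26, solutions exist.

Yes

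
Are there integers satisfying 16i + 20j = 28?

Step 1: Compute gcd(16, 20).
gcd(16, 20) = 4

Step 2: Check divisibility.
Does 4 divide 28? 28 = 4 x 7, so yes.

By the theorem on linear Diophantine equations, 16i + 20j = 28 has integer solutions if and only if gcd(16, 20) divides 28. Since 4 | 28, solutions exist.

Yes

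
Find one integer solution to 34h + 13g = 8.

Step 1: Check solvability.
gcd(34, 13) = 1
Since 1 divides 8, solutions exist.

Step 2: Apply extended Euclidean algorithm to find gcd.
We find integers such that 34*x0 + 13*y0 = 1

Step 3: Scale the particular solution.
Multiply by 8/1 = 8:
h = 40, g = -104

Step 4: Verify.
34*(40) + 13*(-104) = 8 = 8 ✓

h = 40, g = -104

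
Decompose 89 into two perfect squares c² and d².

We need to find integers c, d > 0 such that c² + d² = 89.
Trying c = 5: d² = 89 - 5² = 89 - 25 = 64
d = 8
Check: 5² + 8² = 25 + 64 = 89 ✓

89 = 5² + 8²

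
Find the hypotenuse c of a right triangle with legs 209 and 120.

c² = a² + b² = 209² + 120² = 43681 + 14400 = 58081
c = sqrt(58081) = 241

241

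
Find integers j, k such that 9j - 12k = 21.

Step 1: Check solvability.
gcd(9, 12) = 3
Since 3 divides 21, solutions exist.

Step 2: Apply extended Euclidean algorithm to find gcd.
We find integers such that 9*x0 + 12*y0 = 3

Step 3: Scale the particular solution.
Multiply by 21/3 = 7:
j = -7, k = -7

Step 4: Verify.
9*(-7) - 12*(-7) = 21 = 21 ✓

j = -7, k = -7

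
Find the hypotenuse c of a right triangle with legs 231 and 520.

c² = a² + b² = 231² + 520² = 53361 + 270400 = 323761
c = 569

569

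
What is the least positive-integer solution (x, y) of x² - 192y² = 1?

We seek the smallest positive integers (x, y) with x² - 192y² = 1, i.e., x² = 192y² + 1.
Try successive y values:
y = 1: x² = 192·1² + 1 = 193, not a perfect square
y = 2: x² = 192·2² + 1 = 769, not a perfect square
y = 3: x² = 192·3² + 1 = 1729, not a perfect square
... continuing the search (or via continued fractions) ...
y = 7: x² = 192·7² + 1 = 9409, x = 97 ✓

Verify: 97² - 192·7² = 9409 - 9408 = 1 ✓

x = 97, y = 7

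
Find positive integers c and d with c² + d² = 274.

We need to find integers c, d > 0 such that c² + d² = 274.
Trying c = 7: d² = 274 - 7² = 274 - 49 = 225
d = 15
Check: 7² + 15² = 49 + 225 = 274 ✓

274 = 7² + 15²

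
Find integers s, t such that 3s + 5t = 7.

Step 1: Check solvability.
gcd(3, 5) = 1
Since 1 divides 7, solutions exist.

Step 2: Apply extended Euclidean algorithm to find gcd.
We find integers such that 3*x0 + 5*y0 = 1

Step 3: Scale the particular solution.
Multiply by 7/1 = 7:
s = 14, t = -7

Step 4: Verify.
3*(14) + 5*(-7) = 7 = 7 ✓

s = 14, t = -7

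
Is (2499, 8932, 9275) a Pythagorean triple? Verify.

Compute a² + b² = 2499² + 8932² = 6245001 + 79780624 = 86025625
Compute c² = 9275² = 86025625
Since 86025625 = 86025625, confirmed.

Yes, it is a Pythagorean triple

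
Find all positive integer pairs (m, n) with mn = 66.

The positive divisors of 66 are: 1, 2, 3, 6, 11, 22, 33, 66.
Each divisor d gives the pair (d, 66/d):
(1, 66), (2, 33), (3, 22), (6, 11), (11, 6), (22, 3), (33, 2), (66, 1)

(1, 66), (2, 33), (3, 22), (6, 11), (11, 6), (22, 3), (33, 2), (66, 1)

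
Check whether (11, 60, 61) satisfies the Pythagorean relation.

Compute a² + b²:
11² + 60² = 121 + 3600 = 3721
Compute c²:
61² = 3721
Since 3721 = 3721, it is a Pythagorean triple.

Yes, it is a Pythagorean triple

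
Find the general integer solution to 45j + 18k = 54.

Step 1: Compute gcd(45, 18) = 9.
Since 9 divides 54, solutions exist.

Step 2: Find a particular solution using extended Euclidean algorithm.
We get j₀ = 6, k₀ = -12.
Check: 45*6 + 18*-12 = 54 = 54 ✓

Step 3: Write the general solution.
j = 6 + (18/9)t = 6 + 2t
k = -12 - (45/9)t = -12 - 5t
for any integer t.

j = 6 + 2t, k = -12 - 5t for integer t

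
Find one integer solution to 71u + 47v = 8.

Step 1: Check solvability.
gcd(71, 47) = 1
Since 1 divides 8, solutions exist.

Step 2: Apply extended Euclidean algorithm to find gcd.
We find integers such that 71*x0 + 47*y0 = 1

Step 3: Scale the particular solution.
Multiply by 8/1 = 8:
u = 16, v = -24

Step 4: Verify.
71*(16) + 47*(-24) = 8 = 8 ✓

u = 16, v = -24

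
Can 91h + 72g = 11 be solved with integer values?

Step 1: Compute gcd(91, 72).
gcd(91, 72) = 1

Step 2: Check divisibility.
Does 1 divide 11? 11 = 1 x 11, so yes.

By the theorem on linear Diophantine equations, 91h + 72g = 11 has integer solutions if and only if gcd(91, 72) divides 11. Since 1 | 11, solutions exist.

Yes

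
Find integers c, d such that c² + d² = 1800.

We need to find integers c, d > 0 such that c² + d² = 1800.
Trying c = 6: d² = 1800 - 6² = 1800 - 36 = 1764
d = 42
Check: 6² + 42² = 36 + 1764 = 1800 ✓

1800 = 6² + 42²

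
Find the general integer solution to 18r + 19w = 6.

Step 1: Compute gcd(18, 19) = 1.
Since 1 divides 6, solutions exist.

Step 2: Find a particular solution using extended Euclidean algorithm.
We get r₀ = -6, w₀ = 6.
Check: 18*-6 + 19*6 = 6 = 6 ✓

Step 3: Write the general solution.
r = -6 + (19/1)t = -6 + 19t
w = 6 - (18/1)t = 6 - 18t
for any integer t.

r = -6 + 19t, w = 6 - 18t for integer t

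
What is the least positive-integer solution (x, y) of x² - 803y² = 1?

We seek the smallest positive integers (x, y) with x² - 803y² = 1, i.e., x² = 803y² + 1.
Try successive y values:
y = 1: x² = 803·1² + 1 = 804, not a perfect square
y = 2: x² = 803·2² + 1 = 3213, not a perfect square
y = 3: x² = 803·3² + 1 = 7228, not a perfect square
... continuing the search (or via continued fractions) ...
y = 255: x² = 803·255² + 1 = 52215076, x = 7226 ✓

Verify: 7226² - 803·255² = 52215076 - 52215075 = 1 ✓

x = 7226, y = 255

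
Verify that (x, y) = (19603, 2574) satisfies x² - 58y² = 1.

Compute x² = 19603² = 384277609
Compute 58y² = 58·2574² = 58·6625476 = 384277608
x² - 58y² = 384277609 - 384277608 = 1
Since this equals 1, (19603, 2574) is a solution.

Yes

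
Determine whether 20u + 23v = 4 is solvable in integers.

Step 1: Compute gcd(20, 23).
gcd(20, 23) = 1

Step 2: Check divisibility.
Does 1 divide 4? 4 = 1 x 4, so yes.

By the theorem on linear Diophantine equations, 20u + 23v = 4 has integer solutions if and only if gcd(20, 23) divides 4. Since 1 | 4, solutions exist.

Yes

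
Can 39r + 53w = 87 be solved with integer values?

Step 1: Compute gcd(39, 53).
gcd(39, 53) = 1

Step 2: Check divisibility.
Does 1 divide 87? 87 = 1 x 87, so yes.

By the theorem on linear Diophantine equations, 39r + 53w = 87 has integer solutions if and only if gcd(39, 53) divides 87. Since 1 | 87, solutions exist.

Yes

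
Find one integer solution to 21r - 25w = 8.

Step 1: Check solvability.
gcd(21, 25) = 1
Since 1 divides 8, solutions exist.

Step 2: Apply extended Euclidean algorithm to find gcd.
We find integers such that 21*x0 + 25*y0 = 1

Step 3: Scale the particular solution.
Multiply by 8/1 = 8:
r = 48, w = 40

Step 4: Verify.
21*(48) - 25*(40) = 8 = 8 ✓

r = 48, w = 40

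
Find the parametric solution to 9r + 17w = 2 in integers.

Step 1: Compute gcd(9, 17) = 1.
Since 1 divides 2, solutions exist.

Step 2: Find a particular solution using extended Euclidean algorithm.
We get r₀ = 4, w₀ = -2.
Check: 9*4 + 17*-2 = 2 = 2 ✓

Step 3: Write the general solution.
r = 4 + (17/1)t = 4 + 17t
w = -2 - (9/1)t = -2 - 9t
for any integer t.

r = 4 + 17t, w = -2 - 9t for integer t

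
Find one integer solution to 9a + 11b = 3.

Step 1: Check solvability.
gcd(9, 11) = 1
Since 1 divides 3, solutions exist.

Step 2: Apply extended Euclidean algorithm to find gcd.
We find integers such that 9*x0 + 11*y0 = 1

Step 3: Scale the particular solution.
Multiply by 3/1 = 3:
a = 15, b = -12

Step 4: Verify.
9*(15) + 11*(-12) = 3 = 3 ✓

a = 15, b = -12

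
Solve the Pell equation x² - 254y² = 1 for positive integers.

We seek the smallest positive integers (x, y) with x² - 254y² = 1, i.e., x² = 254y² + 1.
Try successive y values:
y = 1: x² = 254·1² + 1 = 255, not a perfect square
y = 2: x² = 254·2² + 1 = 1017, not a perfect square
y = 3: x² = 254·3² + 1 = 2287, not a perfect square
... continuing the search (or via continued fractions) ...
y = 16: x² = 254·16² + 1 = 65025, x = 255 ✓

Verify: 255² - 254·16² = 65025 - 65024 = 1 ✓

x = 255, y = 16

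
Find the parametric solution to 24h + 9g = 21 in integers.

Step 1: Compute gcd(24, 9) = 3.
Since 3 divides 21, solutions exist.

Step 2: Find a particular solution using extended Euclidean algorithm.
We get h₀ = -7, g₀ = 21.
Check: 24*-7 + 9*21 = 21 = 21 ✓

Step 3: Write the general solution.
h = -7 + (9/3)t = -7 + 3t
g = 21 - (24/3)t = 21 - 8t
for any integer t.

h = -7 + 3t, g = 21 - 8t for integer t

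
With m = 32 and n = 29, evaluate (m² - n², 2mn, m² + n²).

a = m² - n² = 1024 - 841 = 183
b = 2mn = 2·32·29 = 1856
c = m² + n² = 1024 + 841 = 1865
Verify: 183² + 1856² = 33489 + 3444736 = 3478225 = 1865² ✓

(183, 1856, 1865)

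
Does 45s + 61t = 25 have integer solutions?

Step 1: Compute gcd(45, 61).
gcd(45, 61) = 1

Step 2: Check divisibility.
Does 1 divide 25? 25 = 1 x 25, so yes.

By the theorem on linear Diophantine equations, 45s + 61t = 25 has integer solutions if and only if gcd(45, 61) divides 25. Since 1 | 25, solutions exist.

Yes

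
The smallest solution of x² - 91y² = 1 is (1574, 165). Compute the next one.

Solutions to x² - Dy² = 1 are generated by powers of (x₀ + y₀√D).
The next solution satisfies x₁ + y₁√91 = (x₀ + y₀√91)², giving:
x₁ = x₀² + 91y₀² = 1574² + 91·165² = 2477476 + 2477475 = 4954951
y₁ = 2x₀y₀ = 2·1574·165 = 519420

Verify: 4954951² - 91·519420² = 24551539412401 - 24551539412400 = 1 ✓

x = 4954951, y = 519420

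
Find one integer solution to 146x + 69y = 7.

Step 1: Check solvability.
gcd(146, 69) = 1
Since 1 divides 7, solutions exist.

Step 2: Apply extended Euclidean algorithm to find gcd.
We find integers such that 146*x0 + 69*y0 = 1

Step 3: Scale the particular solution.
Multiply by 7/1 = 7:
x = 182, y = -385

Step 4: Verify.
146*(182) + 69*(-385) = 7 = 7 ✓

x = 182, y = -385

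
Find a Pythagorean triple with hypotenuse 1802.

We need a² + b² = 1802² = 3247204.
Trying: 1798² + 120² = 3232804 + 14400 = 3247204 ✓

(1798, 120, 1802)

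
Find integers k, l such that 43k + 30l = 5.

Step 1: Check solvability.
gcd(43, 30) = 1
Since 1 divides 5, solutions exist.

Step 2: Apply extended Euclidean algorithm to find gcd.
We find integers such that 43*x0 + 30*y0 = 1

Step 3: Scale the particular solution.
Multiply by 5/1 = 5:
k = 35, l = -50

Step 4: Verify.
43*(35) + 30*(-50) = 5 = 5 ✓

k = 35, l = -50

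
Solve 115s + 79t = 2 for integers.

Step 1: Check solvability.
gcd(115, 79) = 1
Since 1 divides 2, solutions exist.

Step 2: Apply extended Euclidean algorithm to find gcd.
We find integers such that 115*x0 + 79*y0 = 1

Step 3: Scale the particular solution.
Multiply by 2/1 = 2:
s = 22, t = -32

Step 4: Verify.
115*(22) + 79*(-32) = 2 = 2 ✓

s = 22, t = -32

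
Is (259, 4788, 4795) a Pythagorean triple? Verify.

Compute a² + b² = 259² + 4788² = 67081 + 22924944 = 22992025
Compute c² = 4795² = 22992025
Since 22992025 = 22992025, confirmed.

Yes, it is a Pythagorean triple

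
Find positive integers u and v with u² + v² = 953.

We need to find integers u, v > 0 such that u² + v² = 953.
Trying u = 13: v² = 953 - 13² = 953 - 169 = 784
v = 28
Check: 13² + 28² = 169 + 784 = 953 ✓

953 = 13² + 28²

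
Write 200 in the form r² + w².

We need to find integers r, w > 0 such that r² + w² = 200.
Trying r = 2: w² = 200 - 2² = 200 - 4 = 196
w = 14
Check: 2² + 14² = 4 + 196 = 200 ✓

200 = 2² + 14²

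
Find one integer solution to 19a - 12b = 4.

Step 1: Check solvability.
gcd(19, 12) = 1
Since 1 divides 4, solutions exist.

Step 2: Apply extended Euclidean algorithm to find gcd.
We find integers such that 19*x0 + 12*y0 = 1

Step 3: Scale the particular solution.
Multiply by 4/1 = 4:
a = -20, b = -32

Step 4: Verify.
19*(-20) - 12*(-32) = 4 = 4 ✓

a = -20, b = -32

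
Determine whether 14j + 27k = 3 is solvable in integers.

Step 1: Compute gcd(14, 27).
gcd(14, 27) = 1

Step 2: Check divisibility.
Does 1 divide 3? 3 = 1 x 3, so yes.

By the theorem on linear Diophantine equations, 14j + 27k = 3 has integer solutions if and only if gcd(14, 27) divides 3. Since 1 | 3, solutions exist.

Yes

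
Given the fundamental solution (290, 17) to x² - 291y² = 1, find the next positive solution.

Solutions to x² - Dy² = 1 are generated by powers of (x₀ + y₀√D).
The next solution satisfies x₁ + y₁√291 = (x₀ + y₀√291)², giving:
x₁ = x₀² + 291y₀² = 290² + 291·17² = 84100 + 84099 = 168199
y₁ = 2x₀y₀ = 2·290·17 = 9860

Verify: 168199² - 291·9860² = 28290903601 - 28290903600 = 1 ✓

x = 168199, y = 9860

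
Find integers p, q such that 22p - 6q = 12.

Step 1: Check solvability.
gcd(22, 6) = 2
Since 2 divides 12, solutions exist.

Step 2: Apply extended Euclidean algorithm to find gcd.
We find integers such that 22*x0 + 6*y0 = 2

Step 3: Scale the particular solution.
Multiply by 12/2 = 6:
p = -6, q = -24

Step 4: Verify.
22*(-6) - 6*(-24) = 12 = 12 ✓

p = -6, q = -24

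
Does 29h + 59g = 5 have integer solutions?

Step 1: Compute gcd(29, 59).
gcd(29, 59) = 1

Step 2: Check divisibility.
Does 1 divide 5? 5 = 1 x 5, so yes.

By the theorem on linear Diophantine equations, 29h + 59g = 5 has integer solutions if and only if gcd(29, 59) divides 5. Since 1 | 5, solutions exist.

Yes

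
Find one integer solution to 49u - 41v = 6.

Step 1: Check solvability.
gcd(49, 41) = 1
Since 1 divides 6, solutions exist.

Step 2: Apply extended Euclidean algorithm to find gcd.
We find integers such that 49*x0 + 41*y0 = 1

Step 3: Scale the particular solution.
Multiply by 6/1 = 6:
u = -30, v = -36

Step 4: Verify.
49*(-30) - 41*(-36) = 6 = 6 ✓

u = -30, v = -36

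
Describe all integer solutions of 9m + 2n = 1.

Step 1: Compute gcd(9, 2) = 1.
Since 1 divides 1, solutions exist.

Step 2: Find a particular solution using extended Euclidean algorithm.
We get m₀ = 1, n₀ = -4.
Check: 9*1 + 2*-4 = 1 = 1 ✓

Step 3: Write the general solution.
m = 1 + (2/1)t = 1 + 2t
n = -4 - (9/1)t = -4 - 9t
for any integer t.

m = 1 + 2t, n = -4 - 9t for integer t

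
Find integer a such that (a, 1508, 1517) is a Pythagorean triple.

a² = c² - b² = 1517² - 1508² = 2301289 - 2274064 = 27225
a = sqrt(27225) = 165

165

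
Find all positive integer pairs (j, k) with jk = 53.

The positive divisors of 53 are: 1, 53.
Each divisor d gives the pair (d, 53/d):
(1, 53), (53, 1)

(1, 53), (53, 1)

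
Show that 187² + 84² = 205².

Compute a² + b²:
187² + 84² = 34969 + 7056 = 42025
Compute c²:
205² = 42025
Since 42025 = 42025, it is a Pythagorean triple.

Yes, it is a Pythagorean triple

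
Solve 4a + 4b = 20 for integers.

Step 1: Check solvability.
gcd(4, 4) = 4
Since 4 divides 20, solutions exist.

Step 2: Apply extended Euclidean algorithm to find gcd.
We find integers such that 4*x0 + 4*y0 = 4

Step 3: Scale the particular solution.
Multiply by 20/4 = 5:
a = 0, b = 5

Step 4: Verify.
4*(0) + 4*(5) = 20 = 20 ✓

a = 0, b = 5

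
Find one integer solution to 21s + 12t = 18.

Step 1: Check solvability.
gcd(21, 12) = 3
Since 3 divides 18, solutions exist.

Step 2: Apply extended Euclidean algorithm to find gcd.
We find integers such that 21*x0 + 12*y0 = 3

Step 3: Scale the particular solution.
Multiply by 18/3 = 6:
s = -6, t = 12

Step 4: Verify.
21*(-6) + 12*(12) = 18 = 18 ✓

s = -6, t = 12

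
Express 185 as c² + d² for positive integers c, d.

We need to find integers c, d > 0 such that c² + d² = 185.
Trying c = 4: d² = 185 - 4² = 185 - 16 = 169
d = 13
Check: 4² + 13² = 16 + 169 = 185 ✓

185 = 4² + 13²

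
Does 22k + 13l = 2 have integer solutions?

Step 1: Compute gcd(22, 13).
gcd(22, 13) = 1

Step 2: Check divisibility.
Does 1 divide 2? 2 = 1 x 2, so yes.

By the theorem on linear Diophantine equations, 22k + 13l = 2 has integer solutions if and only if gcd(22, 13) divides 2. Since 1 | 2, solutions exist.

Yes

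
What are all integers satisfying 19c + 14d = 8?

Step 1: Compute gcd(19, 14) = 1.
Since 1 divides 8, solutions exist.

Step 2: Find a particular solution using extended Euclidean algorithm.
We get c₀ = 24, d₀ = -32.
Check: 19*24 + 14*-32 = 8 = 8 ✓

Step 3: Write the general solution.
c = 24 + (14/1)t = 24 + 14t
d = -32 - (19/1)t = -32 - 19t
for any integer t.

c = 24 + 14t, d = -32 - 19t for integer t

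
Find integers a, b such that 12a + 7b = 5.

Step 1: Check solvability.
gcd(12, 7) = 1
Since 1 divides 5, solutions exist.

Step 2: Apply extended Euclidean algorithm to find gcd.
We find integers such that 12*x0 + 7*y0 = 1

Step 3: Scale the particular solution.
Multiply by 5/1 = 5:
a = 15, b = -25

Step 4: Verify.
12*(15) + 7*(-25) = 5 = 5 ✓

a = 15, b = -25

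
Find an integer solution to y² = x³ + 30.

Try small integer x values and check whether x³ + 30 is a perfect square.
x = 19: x³ + 30 = 19³ + 30 = 6859 + 30 = 6889
Is 6889 a perfect square? 83² = 6889 ✓
So (x, y) = (19, 83) is a solution.

x = 19, y = 83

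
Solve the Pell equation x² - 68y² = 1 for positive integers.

We seek the smallest positive integers (x, y) with x² - 68y² = 1, i.e., x² = 68y² + 1.
Try successive y values:
y = 1: x² = 68·1² + 1 = 69, not a perfect square
y = 2: x² = 68·2² + 1 = 273, not a perfect square
y = 3: x² = 68·3² + 1 = 613, not a perfect square
... continuing the search (or via continued fractions) ...
y = 4: x² = 68·4² + 1 = 1089, x = 33 ✓

Verify: 33² - 68·4² = 1089 - 1088 = 1 ✓

x = 33, y = 4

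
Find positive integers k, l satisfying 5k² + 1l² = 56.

Try small values of k and check whether (56 - 5k²)/1 is a perfect square.
k = 2: 5·2² = 20, so 1l² = 56 - 20 = 36, giving l² = 36, l = 6.
Check: 5·2² + 1·6² = 20 + 36 = 56 ✓

k = 2, l = 6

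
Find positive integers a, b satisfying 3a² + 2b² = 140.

Try small values of a and check whether (140 - 3a²)/2 is a perfect square.
a = 6: 3·6² = 108, so 2b² = 140 - 108 = 32, giving b² = 16, b = 4.
Check: 3·6² + 2·4² = 108 + 32 = 140 ✓

a = 6, b = 4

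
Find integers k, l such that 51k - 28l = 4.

Step 1: Check solvability.
gcd(51, 28) = 1
Since 1 divides 4, solutions exist.

Step 2: Apply extended Euclidean algorithm to find gcd.
We find integers such that 51*x0 + 28*y0 = 1

Step 3: Scale the particular solution.
Multiply by 4/1 = 4:
k = 44, l = 80

Step 4: Verify.
51*(44) - 28*(80) = 4 = 4 ✓

k = 44, l = 80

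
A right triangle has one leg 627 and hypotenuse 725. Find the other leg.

b² = c² - a² = 525625 - 393129 = 132496
b = 364

364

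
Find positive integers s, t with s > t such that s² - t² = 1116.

Factor: s² - t² = (s+t)(s-t) = 1116.
We need two factors of 1116 with the same parity.
Use s+t = 558 and s-t = 2 (product 558·2 = 1116).
Adding: 2s = 560, so s = 280.
Subtracting: 2t = 556, so t = 278.
Check: 280² - 278² = 78400 - 77284 = 1116 ✓

s = 280, t = 278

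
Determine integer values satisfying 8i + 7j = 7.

Step 1: Check solvability.
gcd(8, 7) = 1
Since 1 divides 7, solutions exist.

Step 2: Apply extended Euclidean algorithm to find gcd.
We find integers such that 8*x0 + 7*y0 = 1

Step 3: Scale the particular solution.
Multiply by 7/1 = 7:
i = 7, j = -7

Step 4: Verify.
8*(7) + 7*(-7) = 7 = 7 ✓

i = 7, j = -7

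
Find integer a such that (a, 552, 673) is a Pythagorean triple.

a² = c² - b² = 673² - 552² = 452929 - 304704 = 148225
a = sqrt(148225) = 385

385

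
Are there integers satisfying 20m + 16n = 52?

Step 1: Compute gcd(20, 16).
gcd(20, 16) = 4

Step 2: Check divisibility.
Does 4 divide 52? 52 = 4 x 13, so yes.

By the theorem on linear Diophantine equations, 20m + 16n = 52 has integer solutions if and only if gcd(20, 16) divides 52. Since 4 | 52, solutions exist.

Yes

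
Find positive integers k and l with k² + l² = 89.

We need to find integers k, l > 0 such that k² + l² = 89.
Trying k = 5: l² = 89 - 5² = 89 - 25 = 64
l = 8
Check: 5² + 8² = 25 + 64 = 89 ✓

89 = 5² + 8²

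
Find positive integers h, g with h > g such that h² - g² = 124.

Factor: h² - g² = (h+g)(h-g) = 124.
We need two factors of 124 with the same parity.
Use h+g = 62 and h-g = 2 (product 62·2 = 124).
Adding: 2h = 64, so h = 32.
Subtracting: 2g = 60, so g = 30.
Check: 32² - 30² = 1024 - 900 = 124 ✓

h = 32, g = 30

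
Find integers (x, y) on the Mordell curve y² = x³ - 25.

Try small integer x values and check whether x³ - 25 is a perfect square.
x = 5: x³ - 25 = 5³ - 25 = 125 - 25 = 100
Is 100 a perfect square? 10² = 100 ✓
So (x, y) = (5, -10) is a solution.

x = 5, y = -10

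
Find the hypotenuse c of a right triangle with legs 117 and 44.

c² = a² + b² = 117² + 44² = 13689 + 1936 = 15625
c = sqrt(15625) = 125

125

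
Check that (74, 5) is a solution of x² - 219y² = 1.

Compute x² = 74² = 5476
Compute 219y² = 219·5² = 219·25 = 5475
x² - 219y² = 5476 - 5475 = 1
Since this equals 1, (74, 5) is a solution.

Yes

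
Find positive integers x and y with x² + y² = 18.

We need to find integers x, y > 0 such that x² + y² = 18.
Trying x = 3: y² = 18 - 3² = 18 - 9 = 9
y = 3
Check: 3² + 3² = 9 + 9 = 18 ✓

18 = 3² + 3²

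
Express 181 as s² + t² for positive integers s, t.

We need to find integers s, t > 0 such that s² + t² = 181.
Trying s = 9: t² = 181 - 9² = 181 - 81 = 100
t = 10
Check: 9² + 10² = 81 + 100 = 181 ✓

181 = 9² + 10²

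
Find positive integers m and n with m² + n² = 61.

We need to find integers m, n > 0 such that m² + n² = 61.
Trying m = 5: n² = 61 - 5² = 61 - 25 = 36
n = 6
Check: 5² + 6² = 25 + 36 = 61 ✓

61 = 5² + 6²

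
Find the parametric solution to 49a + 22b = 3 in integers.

Step 1: Compute gcd(49, 22) = 1.
Since 1 divides 3, solutions exist.

Step 2: Find a particular solution using extended Euclidean algorithm.
We get a₀ = 27, b₀ = -60.
Check: 49*27 + 22*-60 = 3 = 3 ✓

Step 3: Write the general solution.
a = 27 + (22/1)t = 27 + 22t
b = -60 - (49/1)t = -60 - 49t
for any integer t.

a = 27 + 22t, b = -60 - 49t for integer t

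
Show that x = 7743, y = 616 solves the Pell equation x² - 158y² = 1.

Compute x² = 7743² = 59954049
Compute 158y² = 158·616² = 158·379456 = 59954048
x² - 158y² = 59954049 - 59954048 = 1
Since this equals 1, (7743, 616) is a solution.

Yes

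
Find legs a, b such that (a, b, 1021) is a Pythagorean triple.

We need a² + b² = 1021² = 1042441.
Trying: 779² + 660² = 606841 + 435600 = 1042441 ✓

(779, 660, 1021)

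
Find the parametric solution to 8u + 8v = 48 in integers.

Step 1: Compute gcd(8, 8) = 8.
Since 8 divides 48, solutions exist.

Step 2: Find a particular solution using extended Euclidean algorithm.
We get u₀ = 0, v₀ = 6.
Check: 8*0 + 8*6 = 48 = 48 ✓

Step 3: Write the general solution.
u = 0 + (8/8)t = 0 + 1t
v = 6 - (8/8)t = 6 - 1t
for any integer t.

u = 0 + 1t, v = 6 - 1t for integer t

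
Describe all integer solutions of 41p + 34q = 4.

Step 1: Compute gcd(41, 34) = 1.
Since 1 divides 4, solutions exist.

Step 2: Find a particular solution using extended Euclidean algorithm.
We get p₀ = 20, q₀ = -24.
Check: 41*20 + 34*-24 = 4 = 4 ✓

Step 3: Write the general solution.
p = 20 + (34/1)t = 20 + 34t
q = -24 - (41/1)t = -24 - 41t
for any integer t.

p = 20 + 34t, q = -24 - 41t for integer t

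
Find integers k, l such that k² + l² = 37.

We need to find integers k, l > 0 such that k² + l² = 37.
Trying k = 1: l² = 37 - 1² = 37 - 1 = 36
l = 6
Check: 1² + 6² = 1 + 36 = 37 ✓

37 = 1² + 6²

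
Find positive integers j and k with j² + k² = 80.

We need to find integers j, k > 0 such that j² + k² = 80.
Trying j = 4: k² = 80 - 4² = 80 - 16 = 64
k = 8
Check: 4² + 8² = 16 + 64 = 80 ✓

80 = 4² + 8²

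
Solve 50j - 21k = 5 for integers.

Step 1: Check solvability.
gcd(50, 21) = 1
Since 1 divides 5, solutions exist.

Step 2: Apply extended Euclidean algorithm to find gcd.
We find integers such that 50*x0 + 21*y0 = 1

Step 3: Scale the particular solution.
Multiply by 5/1 = 5:
j = 40, k = 95

Step 4: Verify.
50*(40) - 21*(95) = 5 = 5 ✓

j = 40, k = 95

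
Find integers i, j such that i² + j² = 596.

We need to find integers i, j > 0 such that i² + j² = 596.
Trying i = 14: j² = 596 - 14² = 596 - 196 = 400
j = 20
Check: 14² + 20² = 196 + 400 = 596 ✓

596 = 14² + 20²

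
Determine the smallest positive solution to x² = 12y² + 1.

We seek the smallest positive integers (x, y) with x² - 12y² = 1, i.e., x² = 12y² + 1.
Try successive y values:
y = 1: x² = 12·1² + 1 = 13, not a perfect square
y = 2: x² = 12·2² + 1 = 49, x = 7 ✓

Verify: 7² - 12·2² = 49 - 48 = 1 ✓

x = 7, y = 2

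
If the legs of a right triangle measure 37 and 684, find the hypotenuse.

c² = a² + b² = 37² + 684² = 1369 + 467856 = 469225
c = 685

685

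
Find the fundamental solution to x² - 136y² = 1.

We seek the smallest positive integers (x, y) with x² - 136y² = 1, i.e., x² = 136y² + 1.
Try successive y values:
y = 1: x² = 136·1² + 1 = 137, not a perfect square
y = 2: x² = 136·2² + 1 = 545, not a perfect square
y = 3: x² = 136·3² + 1 = 1225, x = 35 ✓

Verify: 35² - 136·3² = 1225 - 1224 = 1 ✓

x = 35, y = 3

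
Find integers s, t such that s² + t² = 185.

We need to find integers s, t > 0 such that s² + t² = 185.
Trying s = 4: t² = 185 - 4² = 185 - 16 = 169
t = 13
Check: 4² + 13² = 16 + 169 = 185 ✓

185 = 4² + 13²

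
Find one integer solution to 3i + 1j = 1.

Step 1: Check solvability.
gcd(3, 1) = 1
Since 1 divides 1, solutions exist.

Step 2: Apply extended Euclidean algorithm to find gcd.
We find integers such that 3*x0 + 1*y0 = 1

Step 3: Scale the particular solution.
Multiply by 1/1 = 1:
i = 0, j = 1

Step 4: Verify.
3*(0) + 1*(1) = 1 = 1 ✓

i = 0, j = 1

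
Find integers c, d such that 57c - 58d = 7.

Step 1: Check solvability.
gcd(57, 58) = 1
Since 1 divides 7, solutions exist.

Step 2: Apply extended Euclidean algorithm to find gcd.
We find integers such that 57*x0 + 58*y0 = 1

Step 3: Scale the particular solution.
Multiply by 7/1 = 7:
c = -7, d = -7

Step 4: Verify.
57*(-7) - 58*(-7) = 7 = 7 ✓

c = -7, d = -7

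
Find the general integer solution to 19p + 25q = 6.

Step 1: Compute gcd(19, 25) = 1.
Since 1 divides 6, solutions exist.

Step 2: Find a particular solution using extended Euclidean algorithm.
We get p₀ = 24, q₀ = -18.
Check: 19*24 + 25*-18 = 6 = 6 ✓

Step 3: Write the general solution.
p = 24 + (25/1)t = 24 + 25t
q = -18 - (19/1)t = -18 - 19t
for any integer t.

p = 24 + 25t, q = -18 - 19t for integer t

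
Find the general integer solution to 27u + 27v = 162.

Step 1: Compute gcd(27, 27) = 27.
Since 27 divides 162, solutions exist.

Step 2: Find a particular solution using extended Euclidean algorithm.
We get u₀ = 0, v₀ = 6.
Check: 27*0 + 27*6 = 162 = 162 ✓

Step 3: Write the general solution.
u = 0 + (27/27)t = 0 + 1t
v = 6 - (27/27)t = 6 - 1t
for any integer t.

u = 0 + 1t, v = 6 - 1t for integer t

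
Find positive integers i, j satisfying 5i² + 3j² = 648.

Try small values of i and check whether (648 - 5i²)/3 is a perfect square.
i = 9: 5·9² = 405, so 3j² = 648 - 405 = 243, giving j² = 81, j = 9.
Check: 5·9² + 3·9² = 405 + 243 = 648 ✓

i = 9, j = 9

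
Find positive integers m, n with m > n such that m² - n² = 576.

Factor: m² - n² = (m+n)(m-n) = 576.
We need two factors of 576 with the same parity.
Use m+n = 288 and m-n = 2 (product 288·2 = 576).
Adding: 2m = 290, so m = 145.
Subtracting: 2n = 286, so n = 143.
Check: 145² - 143² = 21025 - 20449 = 576 ✓

m = 145, n = 143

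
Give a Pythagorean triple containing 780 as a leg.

We need the other leg and hypotenuse such that 780² + x² = c².
Take x = 731, c = 1069: 780² + 731² = 608400 + 534361 = 1142761 = 1069² ✓
Triple: (731, 780, 1069)

(731, 780, 1069)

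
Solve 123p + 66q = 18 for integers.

Step 1: Check solvability.
gcd(123, 66) = 3
Since 3 divides 18, solutions exist.

Step 2: Apply extended Euclidean algorithm to find gcd.
We find integers such that 123*x0 + 66*y0 = 3

Step 3: Scale the particular solution.
Multiply by 18/3 = 6:
p = 42, q = -78

Step 4: Verify.
123*(42) + 66*(-78) = 18 = 18 ✓

p = 42, q = -78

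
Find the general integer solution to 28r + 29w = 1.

Step 1: Compute gcd(28, 29) = 1.
Since 1 divides 1, solutions exist.

Step 2: Find a particular solution using extended Euclidean algorithm.
We get r₀ = -1, w₀ = 1.
Check: 28*-1 + 29*1 = 1 = 1 ✓

Step 3: Write the general solution.
r = -1 + (29/1)t = -1 + 29t
w = 1 - (28/1)t = 1 - 28t
for any integer t.

r = -1 + 29t, w = 1 - 28t for integer t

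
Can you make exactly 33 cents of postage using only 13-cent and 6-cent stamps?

We need non-negative x, y with 13x + 6y = 33.
gcd(13, 6) = 1 divides 33, so integer solutions exist, but checking x = 0..2 shows none with y ≥ 0.
So 33 cannot be made with non-negative stamp counts.

No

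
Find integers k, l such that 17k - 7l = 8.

Step 1: Check solvability.
gcd(17, 7) = 1
Since 1 divides 8, solutions exist.

Step 2: Apply extended Euclidean algorithm to find gcd.
We find integers such that 17*x0 + 7*y0 = 1

Step 3: Scale the particular solution.
Multiply by 8/1 = 8:
k = -16, l = -40

Step 4: Verify.
17*(-16) - 7*(-40) = 8 = 8 ✓

k = -16, l = -40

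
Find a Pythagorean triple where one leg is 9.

We need the other leg and hypotenuse such that 9² + x² = c².
Take x = 40, c = 41: 9² + 40² = 81 + 1600 = 1681 = 41² ✓
Triple: (9, 40, 41)

(9, 40, 41)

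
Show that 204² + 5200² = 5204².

Compute a² + b² = 204² + 5200² = 41616 + 27040000 = 27081616
Compute c² = 5204² = 27081616
Since 27081616 = 27081616, confirmed.

Yes, it is a Pythagorean triple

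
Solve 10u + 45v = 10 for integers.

Step 1: Check solvability.
gcd(10, 45) = 5
Since 5 divides 10, solutions exist.

Step 2: Apply extended Euclidean algorithm to find gcd.
We find integers such that 10*x0 + 45*y0 = 5

Step 3: Scale the particular solution.
Multiply by 10/5 = 2:
u = -8, v = 2

Step 4: Verify.
10*(-8) + 45*(2) = 10 = 10 ✓

u = -8, v = 2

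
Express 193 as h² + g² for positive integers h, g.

We need to find integers h, g > 0 such that h² + g² = 193.
Trying h = 7: g² = 193 - 7² = 193 - 49 = 144
g = 12
Check: 7² + 12² = 49 + 144 = 193 ✓

193 = 7² + 12²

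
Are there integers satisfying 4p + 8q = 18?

Step 1: Compute gcd(4, 8).
gcd(4, 8) = 4

Step 2: Check divisibility.
Does 4 divide 18? 18 = 4 x 4 + 2, so no.

By the theorem on linear Diophantine equations, 4p + 8q = 18 has integer solutions if and only if gcd(4, 8) divides 18. Since 4 does not divide 18, no solutions exist.

No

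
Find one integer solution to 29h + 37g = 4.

Step 1: Check solvability.
gcd(29, 37) = 1
Since 1 divides 4, solutions exist.

Step 2: Apply extended Euclidean algorithm to find gcd.
We find integers such that 29*x0 + 37*y0 = 1

Step 3: Scale the particular solution.
Multiply by 4/1 = 4:
h = -56, g = 44

Step 4: Verify.
29*(-56) + 37*(44) = 4 = 4 ✓

h = -56, g = 44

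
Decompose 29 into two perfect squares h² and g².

We need to find integers h, g > 0 such that h² + g² = 29.
Trying h = 2: g² = 29 - 2² = 29 - 4 = 25
g = 5
Check: 2² + 5² = 4 + 25 = 29 ✓

29 = 2² + 5²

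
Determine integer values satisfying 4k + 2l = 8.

Step 1: Check solvability.
gcd(4, 2) = 2
Since 2 divides 8, solutions exist.

Step 2: Apply extended Euclidean algorithm to find gcd.
We find integers such that 4*x0 + 2*y0 = 2

Step 3: Scale the particular solution.
Multiply by 8/2 = 4:
k = 0, l = 4

Step 4: Verify.
4*(0) + 2*(4) = 8 = 8 ✓

k = 0, l = 4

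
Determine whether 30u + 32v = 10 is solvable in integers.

Step 1: Compute gcd(30, 32).
gcd(30, 32) = 2

Step 2: Check divisibility.
Does 2 divide 10? 10 = 2 x 5, so yes.

By the theorem on linear Diophantine equations, 30u + 32v = 10 has integer solutions if and only if gcd(30, 32) divides 10. Since 2 | 10, solutions exist.

Yes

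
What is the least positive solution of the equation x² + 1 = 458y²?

We need x² = 458y² - 1. Try successive y:
y = 1: x² = 458·1² - 1 = 457, not a perfect square
y = 2: x² = 458·2² - 1 = 1831, not a perfect square
y = 3: x² = 458·3² - 1 = 4121, not a perfect square
...
y = 5: x² = 458·5² - 1 = 11449 = 107² ✓
Check: 107² - 458·5² = 11449 - 11450 = -1 ✓

x = 107, y = 5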